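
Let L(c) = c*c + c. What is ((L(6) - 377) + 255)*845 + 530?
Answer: -67070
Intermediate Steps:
L(c) = c + c² (L(c) = c² + c = c + c²)
((L(6) - 377) + 255)*845 + 530 = ((6*(1 + 6) - 377) + 255)*845 + 530 = ((6*7 - 377) + 255)*845 + 530 = ((42 - 377) + 255)*845 + 530 = (-335 + 255)*845 + 530 = -80*845 + 530 = -67600 + 530 = -67070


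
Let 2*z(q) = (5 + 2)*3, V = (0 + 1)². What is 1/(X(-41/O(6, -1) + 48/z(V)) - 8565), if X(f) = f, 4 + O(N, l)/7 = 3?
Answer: -7/59882 ≈ -0.00011690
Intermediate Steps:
O(N, l) = -7 (O(N, l) = -28 + 7*3 = -28 + 21 = -7)
V = 1 (V = 1² = 1)
z(q) = 21/2 (z(q) = ((5 + 2)*3)/2 = (7*3)/2 = (½)*21 = 21/2)
1/(X(-41/O(6, -1) + 48/z(V)) - 8565) = 1/((-41/(-7) + 48/(21/2)) - 8565) = 1/((-41*(-⅐) + 48*(2/21)) - 8565) = 1/((41/7 + 32/7) - 8565) = 1/(73/7 - 8565) = 1/(-59882/7) = -7/59882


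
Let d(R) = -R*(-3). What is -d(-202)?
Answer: 606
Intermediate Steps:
d(R) = 3*R (d(R) = -(-3)*R = 3*R)
-d(-202) = -3*(-202) = -1*(-606) = 606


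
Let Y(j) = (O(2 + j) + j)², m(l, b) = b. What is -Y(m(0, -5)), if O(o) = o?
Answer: -64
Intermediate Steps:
Y(j) = (2 + 2*j)² (Y(j) = ((2 + j) + j)² = (2 + 2*j)²)
-Y(m(0, -5)) = -4*(1 - 5)² = -4*(-4)² = -4*16 = -1*64 = -64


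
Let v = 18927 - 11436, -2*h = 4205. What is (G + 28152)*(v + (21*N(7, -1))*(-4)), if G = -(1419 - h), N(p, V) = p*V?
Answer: 397979619/2 ≈ 1.9899e+8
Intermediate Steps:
h = -4205/2 (h = -½*4205 = -4205/2 ≈ -2102.5)
N(p, V) = V*p
G = -7043/2 (G = -(1419 - 1*(-4205/2)) = -(1419 + 4205/2) = -1*7043/2 = -7043/2 ≈ -3521.5)
v = 7491
(G + 28152)*(v + (21*N(7, -1))*(-4)) = (-7043/2 + 28152)*(7491 + (21*(-1*7))*(-4)) = 49261*(7491 + (21*(-7))*(-4))/2 = 49261*(7491 - 147*(-4))/2 = 49261*(7491 + 588)/2 = (49261/2)*8079 = 397979619/2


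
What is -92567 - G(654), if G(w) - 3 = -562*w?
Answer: 274978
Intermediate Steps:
G(w) = 3 - 562*w
-92567 - G(654) = -92567 - (3 - 562*654) = -92567 - (3 - 367548) = -92567 - 1*(-367545) = -92567 + 367545 = 274978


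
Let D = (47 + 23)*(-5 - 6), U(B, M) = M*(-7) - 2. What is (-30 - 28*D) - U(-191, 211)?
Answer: 23009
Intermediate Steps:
U(B, M) = -2 - 7*M (U(B, M) = -7*M - 2 = -2 - 7*M)
D = -770 (D = 70*(-11) = -770)
(-30 - 28*D) - U(-191, 211) = (-30 - 28*(-770)) - (-2 - 7*211) = (-30 + 21560) - (-2 - 1477) = 21530 - 1*(-1479) = 21530 + 1479 = 23009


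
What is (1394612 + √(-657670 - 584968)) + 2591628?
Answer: 3986240 + I*√1242638 ≈ 3.9862e+6 + 1114.7*I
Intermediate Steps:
(1394612 + √(-657670 - 584968)) + 2591628 = (1394612 + √(-1242638)) + 2591628 = (1394612 + I*√1242638) + 2591628 = 3986240 + I*√1242638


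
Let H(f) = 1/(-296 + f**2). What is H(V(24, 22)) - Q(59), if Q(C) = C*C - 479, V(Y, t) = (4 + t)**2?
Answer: -1370953359/456680 ≈ -3002.0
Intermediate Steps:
Q(C) = -479 + C**2 (Q(C) = C**2 - 479 = -479 + C**2)
H(V(24, 22)) - Q(59) = 1/(-296 + ((4 + 22)**2)**2) - (-479 + 59**2) = 1/(-296 + (26**2)**2) - (-479 + 3481) = 1/(-296 + 676**2) - 1*3002 = 1/(-296 + 456976) - 3002 = 1/456680 - 3002 = -1370953359/456680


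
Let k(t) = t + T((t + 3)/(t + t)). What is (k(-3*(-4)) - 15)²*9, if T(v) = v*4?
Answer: 9/4 ≈ 2.2500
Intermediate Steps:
T(v) = 4*v
k(t) = t + 2*(3 + t)/t (k(t) = t + 4*((t + 3)/(t + t)) = t + 4*((3 + t)/((2*t))) = t + 4*((3 + t)*(1/(2*t))) = t + 4*((3 + t)/(2*t)) = t + 2*(3 + t)/t)
(k(-3*(-4)) - 15)²*9 = ((2 - 3*(-4) + 6/((-3*(-4)))) - 15)²*9 = ((2 + 12 + 6/12) - 15)²*9 = ((2 + 12 + 6*(1/12)) - 15)²*9 = ((2 + 12 + ½) - 15)²*9 = (29/2 - 15)²*9 = (-½)²*9 = (¼)*9 = 9/4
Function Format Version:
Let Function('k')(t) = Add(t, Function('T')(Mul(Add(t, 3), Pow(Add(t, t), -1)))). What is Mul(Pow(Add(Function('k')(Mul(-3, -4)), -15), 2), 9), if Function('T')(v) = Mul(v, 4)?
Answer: Rational(9, 4) ≈ 2.2500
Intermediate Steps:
Function('T')(v) = Mul(4, v)
Function('k')(t) = Add(t, Mul(2, Pow(t, -1), Add(3, t))) (Function('k')(t) = Add(t, Mul(4, Mul(Add(t, 3), Pow(Add(t, t), -1)))) = Add(t, Mul(4, Mul(Add(3, t), Pow(Mul(2, t), -1)))) = Add(t, Mul(4, Mul(Add(3, t), Mul(Rational(1, 2), Pow(t, -1))))) = Add(t, Mul(4, Mul(Rational(1, 2), Pow(t, -1), Add(3, t)))) = Add(t, Mul(2, Pow(t, -1), Add(3, t))))
Mul(Pow(Add(Function('k')(Mul(-3, -4)), -15), 2), 9) = Mul(Pow(Add(Add(2, Mul(-3, -4), Mul(6, Pow(Mul(-3, -4), -1))), -15), 2), 9) = Mul(Pow(Add(Add(2, 12, Mul(6, Pow(12, -1))), -15), 2), 9) = Mul(Pow(Add(Add(2, 12, Mul(6, Rational(1, 12))), -15), 2), 9) = Mul(Pow(Add(Add(2, 12, Rational(1, 2)), -15), 2), 9) = Mul(Pow(Add(Rational(29, 2), -15), 2), 9) = Mul(Pow(Rational(-1, 2), 2), 9) = Mul(Rational(1, 4), 9) = Rational(9, 4)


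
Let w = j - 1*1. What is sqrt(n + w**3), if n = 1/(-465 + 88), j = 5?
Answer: sqrt(9095879)/377 ≈ 7.9998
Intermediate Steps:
w = 4 (w = 5 - 1*1 = 5 - 1 = 4)
n = -1/377 (n = 1/(-377) = -1/377 ≈ -0.0026525)
sqrt(n + w**3) = sqrt(-1/377 + 4**3) = sqrt(-1/377 + 64) = sqrt(24127/377) = sqrt(9095879)/377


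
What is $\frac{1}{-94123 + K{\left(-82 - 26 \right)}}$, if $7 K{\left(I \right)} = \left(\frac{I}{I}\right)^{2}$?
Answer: $- \frac{7}{658860} \approx -1.0624 \cdot 10^{-5}$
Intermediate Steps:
$K{\left(I \right)} = \frac{1}{7}$ ($K{\left(I \right)} = \frac{\left(\frac{I}{I}\right)^{2}}{7} = \frac{1^{2}}{7} = \frac{1}{7} \cdot 1 = \frac{1}{7}$)
$\frac{1}{-94123 + K{\left(-82 - 26 \right)}} = \frac{1}{-94123 + \frac{1}{7}} = \frac{1}{- \frac{658860}{7}} = - \frac{7}{658860}$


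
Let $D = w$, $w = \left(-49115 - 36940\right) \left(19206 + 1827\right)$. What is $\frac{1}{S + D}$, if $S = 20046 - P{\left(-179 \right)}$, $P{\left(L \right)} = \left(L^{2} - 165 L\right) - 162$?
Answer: $- \frac{1}{1810036183} \approx -5.5248 \cdot 10^{-10}$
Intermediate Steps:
$P{\left(L \right)} = -162 + L^{2} - 165 L$
$w = -1809994815$ ($w = \left(-86055\right) 21033 = -1809994815$)
$S = -41368$ ($S = 20046 - \left(-162 + \left(-179\right)^{2} - -29535\right) = 20046 - \left(-162 + 32041 + 29535\right) = 20046 - 61414 = -41368$)
$D = -1809994815$
$\frac{1}{S + D} = \frac{1}{-41368 - 1809994815} = \frac{1}{-1810036183} = - \frac{1}{1810036183}$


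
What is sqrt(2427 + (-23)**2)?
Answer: 2*sqrt(739) ≈ 54.369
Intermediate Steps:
sqrt(2427 + (-23)**2) = sqrt(2427 + 529) = sqrt(2956) = 2*sqrt(739)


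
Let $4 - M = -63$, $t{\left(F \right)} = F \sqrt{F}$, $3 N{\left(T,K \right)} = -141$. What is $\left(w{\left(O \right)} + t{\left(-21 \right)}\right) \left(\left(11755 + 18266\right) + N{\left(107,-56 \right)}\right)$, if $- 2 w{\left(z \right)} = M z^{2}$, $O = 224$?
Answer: $-50383176704 - 629454 i \sqrt{21} \approx -5.0383 \cdot 10^{10} - 2.8845 \cdot 10^{6} i$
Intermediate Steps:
$N{\left(T,K \right)} = -47$ ($N{\left(T,K \right)} = \frac{1}{3} \left(-141\right) = -47$)
$t{\left(F \right)} = F^{\frac{3}{2}}$
$M = 67$ ($M = 4 - -63 = 4 + 63 = 67$)
$w{\left(z \right)} = - \frac{67 z^{2}}{2}$
$\left(w{\left(O \right)} + t{\left(-21 \right)}\right) \left(\left(11755 + 18266\right) + N{\left(107,-56 \right)}\right) = \left(- \frac{67 \cdot 224^{2}}{2} + \left(-21\right)^{\frac{3}{2}}\right) \left(\left(11755 + 18266\right) - 47\right) = \left(\left(- \frac{67}{2}\right) 50176 - 21 i \sqrt{21}\right) \left(30021 - 47\right) = \left(-1680896 - 21 i \sqrt{21}\right) 29974 = -50383176704 - 629454 i \sqrt{21}$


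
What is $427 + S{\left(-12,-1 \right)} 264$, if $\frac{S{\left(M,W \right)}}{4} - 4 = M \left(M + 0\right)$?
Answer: $156715$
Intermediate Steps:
$S{\left(M,W \right)} = 16 + 4 M^{2}$ ($S{\left(M,W \right)} = 16 + 4 M \left(M + 0\right) = 16 + 4 M M = 16 + 4 M^{2}$)
$427 + S{\left(-12,-1 \right)} 264 = 427 + \left(16 + 4 \left(-12\right)^{2}\right) 264 = 427 + \left(16 + 4 \cdot 144\right) 264 = 427 + \left(16 + 576\right) 264 = 427 + 592 \cdot 264 = 427 + 156288 = 156715$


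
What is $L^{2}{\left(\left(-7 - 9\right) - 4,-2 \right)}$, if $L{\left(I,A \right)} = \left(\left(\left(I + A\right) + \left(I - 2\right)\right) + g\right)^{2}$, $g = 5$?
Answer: $2313441$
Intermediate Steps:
$L{\left(I,A \right)} = \left(3 + A + 2 I\right)^{2}$ ($L{\left(I,A \right)} = \left(\left(\left(I + A\right) + \left(I - 2\right)\right) + 5\right)^{2} = \left(\left(\left(A + I\right) + \left(I - 2\right)\right) + 5\right)^{2} = \left(\left(\left(A + I\right) + \left(-2 + I\right)\right) + 5\right)^{2} = \left(\left(-2 + A + 2 I\right) + 5\right)^{2} = \left(3 + A + 2 I\right)^{2}$)
$L^{2}{\left(\left(-7 - 9\right) - 4,-2 \right)} = \left(\left(3 - 2 + 2 \left(\left(-7 - 9\right) - 4\right)\right)^{2}\right)^{2} = \left(\left(3 - 2 + 2 \left(-16 - 4\right)\right)^{2}\right)^{2} = \left(\left(3 - 2 + 2 \left(-20\right)\right)^{2}\right)^{2} = \left(\left(3 - 2 - 40\right)^{2}\right)^{2} = \left(\left(-39\right)^{2}\right)^{2} = 1521^{2} = 2313441$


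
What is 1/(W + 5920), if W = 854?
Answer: 1/6774 ≈ 0.00014762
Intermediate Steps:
1/(W + 5920) = 1/(854 + 5920) = 1/6774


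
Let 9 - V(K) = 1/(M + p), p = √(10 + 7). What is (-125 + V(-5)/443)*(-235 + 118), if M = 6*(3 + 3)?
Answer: 8285138550/566597 - 117*√17/566597 ≈ 14623.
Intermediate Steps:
p = √17 ≈ 4.1231
M = 36 (M = 6*6 = 36)
V(K) = 9 - 1/(36 + √17)
(-125 + V(-5)/443)*(-235 + 118) = (-125 + (11475/1279 + √17/1279)/443)*(-235 + 118) = (-125 + (11475/1279 + √17/1279)*(1/443))*(-117) = (-125 + (11475/566597 + √17/566597))*(-117) = (-70813150/566597 + √17/566597)*(-117) = 8285138550/566597 - 117*√17/566597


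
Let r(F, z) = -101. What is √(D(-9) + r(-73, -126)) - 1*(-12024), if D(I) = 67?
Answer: 12024 + I*√34 ≈ 12024.0 + 5.831*I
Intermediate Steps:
√(D(-9) + r(-73, -126)) - 1*(-12024) = √(67 - 101) - 1*(-12024) = √(-34) + 12024 = I*√34 + 12024 = 12024 + I*√34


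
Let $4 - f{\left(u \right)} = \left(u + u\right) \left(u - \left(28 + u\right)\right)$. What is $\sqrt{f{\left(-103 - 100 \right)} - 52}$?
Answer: $2 i \sqrt{2854} \approx 106.85 i$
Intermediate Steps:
$f{\left(u \right)} = 4 + 56 u$ ($f{\left(u \right)} = 4 - \left(u + u\right) \left(u - \left(28 + u\right)\right) = 4 - 2 u \left(-28\right) = 4 - - 56 u = 4 + 56 u$)
$\sqrt{f{\left(-103 - 100 \right)} - 52} = \sqrt{\left(4 + 56 \left(-103 - 100\right)\right) - 52} = \sqrt{\left(4 + 56 \left(-203\right)\right) - 52} = \sqrt{\left(4 - 11368\right) - 52} = \sqrt{-11364 - 52} = \sqrt{-11416} = 2 i \sqrt{2854}$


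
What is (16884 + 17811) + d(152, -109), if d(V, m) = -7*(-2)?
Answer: 34709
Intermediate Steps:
d(V, m) = 14
(16884 + 17811) + d(152, -109) = (16884 + 17811) + 14 = 34695 + 14 = 34709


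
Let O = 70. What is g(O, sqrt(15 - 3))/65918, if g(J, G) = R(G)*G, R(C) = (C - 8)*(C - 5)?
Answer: -78/32959 + 52*sqrt(3)/32959 ≈ 0.00036611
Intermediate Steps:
R(C) = (-8 + C)*(-5 + C)
g(J, G) = G*(40 + G**2 - 13*G) (g(J, G) = (40 + G**2 - 13*G)*G = G*(40 + G**2 - 13*G))
g(O, sqrt(15 - 3))/65918 = (sqrt(15 - 3)*(40 + (sqrt(15 - 3))**2 - 13*sqrt(15 - 3)))/65918 = (sqrt(12)*(40 + (sqrt(12))**2 - 26*sqrt(3)))*(1/65918) = ((2*sqrt(3))*(40 + (2*sqrt(3))**2 - 26*sqrt(3)))*(1/65918) = ((2*sqrt(3))*(40 + 12 - 26*sqrt(3)))*(1/65918) = ((2*sqrt(3))*(52 - 26*sqrt(3)))*(1/65918) = (2*sqrt(3)*(52 - 26*sqrt(3)))*(1/65918) = sqrt(3)*(52 - 26*sqrt(3))/32959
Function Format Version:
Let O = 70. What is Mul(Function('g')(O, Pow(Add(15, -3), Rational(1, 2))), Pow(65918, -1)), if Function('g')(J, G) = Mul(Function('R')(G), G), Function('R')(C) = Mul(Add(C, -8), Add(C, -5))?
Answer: Add(Rational(-78, 32959), Mul(Rational(52, 32959), Pow(3, Rational(1, 2)))) ≈ 0.00036611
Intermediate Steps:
Function('R')(C) = Mul(Add(-8, C), Add(-5, C))
Function('g')(J, G) = Mul(G, Add(40, Pow(G, 2), Mul(-13, G))) (Function('g')(J, G) = Mul(Add(40, Pow(G, 2), Mul(-13, G)), G) = Mul(G, Add(40, Pow(G, 2), Mul(-13, G))))
Mul(Function('g')(O, Pow(Add(15, -3), Rational(1, 2))), Pow(65918, -1)) = Mul(Mul(Pow(Add(15, -3), Rational(1, 2)), Add(40, Pow(Pow(Add(15, -3), Rational(1, 2)), 2), Mul(-13, Pow(Add(15, -3), Rational(1, 2))))), Pow(65918, -1)) = Mul(Mul(Pow(12, Rational(1, 2)), Add(40, Pow(Pow(12, Rational(1, 2)), 2), Mul(-13, Pow(12, Rational(1, 2))))), Rational(1, 65918)) = Mul(Mul(Mul(2, Pow(3, Rational(1, 2))), Add(40, Pow(Mul(2, Pow(3, Rational(1, 2))), 2), Mul(-13, Mul(2, Pow(3, Rational(1, 2)))))), Rational(1, 65918)) = Mul(Mul(Mul(2, Pow(3, Rational(1, 2))), Add(40, 12, Mul(-26, Pow(3, Rational(1, 2))))), Rational(1, 65918)) = Mul(Mul(Mul(2, Pow(3, Rational(1, 2))), Add(52, Mul(-26, Pow(3, Rational(1, 2))))), Rational(1, 65918)) = Mul(Mul(2, Pow(3, Rational(1, 2)), Add(52, Mul(-26, Pow(3, Rational(1, 2))))), Rational(1, 65918)) = Mul(Rational(1, 32959), Pow(3, Rational(1, 2)), Add(52, Mul(-26, Pow(3, Rational(1, 2)))))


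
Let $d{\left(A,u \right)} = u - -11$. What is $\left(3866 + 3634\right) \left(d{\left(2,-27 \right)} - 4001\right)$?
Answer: $-30127500$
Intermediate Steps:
$d{\left(A,u \right)} = 11 + u$ ($d{\left(A,u \right)} = u + 11 = 11 + u$)
$\left(3866 + 3634\right) \left(d{\left(2,-27 \right)} - 4001\right) = \left(3866 + 3634\right) \left(\left(11 - 27\right) - 4001\right) = 7500 \left(-16 - 4001\right) = 7500 \left(-4017\right) = -30127500$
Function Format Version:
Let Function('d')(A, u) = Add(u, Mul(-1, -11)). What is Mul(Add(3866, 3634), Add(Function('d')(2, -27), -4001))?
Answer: -30127500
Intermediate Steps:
Function('d')(A, u) = Add(11, u) (Function('d')(A, u) = Add(u, 11) = Add(11, u))
Mul(Add(3866, 3634), Add(Function('d')(2, -27), -4001)) = Mul(Add(3866, 3634), Add(Add(11, -27), -4001)) = Mul(7500, Add(-16, -4001)) = Mul(7500, -4017) = -30127500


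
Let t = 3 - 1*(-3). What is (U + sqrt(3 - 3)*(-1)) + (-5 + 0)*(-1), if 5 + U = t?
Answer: 6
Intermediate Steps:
t = 6 (t = 3 + 3 = 6)
U = 1 (U = -5 + 6 = 1)
(U + sqrt(3 - 3)*(-1)) + (-5 + 0)*(-1) = (1 + sqrt(3 - 3)*(-1)) + (-5 + 0)*(-1) = (1 + sqrt(0)*(-1)) - 5*(-1) = (1 + 0*(-1)) + 5 = (1 + 0) + 5 = 1 + 5 = 6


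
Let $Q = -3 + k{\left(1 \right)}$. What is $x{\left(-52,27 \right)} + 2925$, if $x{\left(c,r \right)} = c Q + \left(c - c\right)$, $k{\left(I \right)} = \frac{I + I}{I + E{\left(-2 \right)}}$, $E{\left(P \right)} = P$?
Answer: $3185$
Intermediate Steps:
$k{\left(I \right)} = \frac{2 I}{-2 + I}$ ($k{\left(I \right)} = \frac{I + I}{I - 2} = \frac{2 I}{-2 + I}$)
$Q = -5$ ($Q = -3 + 2 \cdot 1 \frac{1}{-2 + 1} = -3 + 2 \cdot 1 \frac{1}{-1} = -3 + 2 \cdot 1 \left(-1\right) = -3 - 2 = -5$)
$x{\left(c,r \right)} = - 5 c$ ($x{\left(c,r \right)} = c \left(-5\right) + \left(c - c\right) = - 5 c + 0 = - 5 c$)
$x{\left(-52,27 \right)} + 2925 = \left(-5\right) \left(-52\right) + 2925 = 260 + 2925 = 3185$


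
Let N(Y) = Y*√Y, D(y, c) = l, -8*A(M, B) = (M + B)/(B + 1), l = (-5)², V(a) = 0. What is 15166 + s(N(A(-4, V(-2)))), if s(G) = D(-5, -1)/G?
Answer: 15166 + 50*√2 ≈ 15237.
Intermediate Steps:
l = 25
A(M, B) = -(B + M)/(8*(1 + B)) (A(M, B) = -(M + B)/(8*(B + 1)) = -(B + M)/(8*(1 + B)))
D(y, c) = 25
N(Y) = Y^(3/2)
s(G) = 25/G
15166 + s(N(A(-4, V(-2)))) = 15166 + 25/(((-1*0 - 1*(-4))/(8*(1 + 0)))^(3/2)) = 15166 + 25/(((⅛)*(0 + 4)/1)^(3/2)) = 15166 + 25/(((⅛)*1*4)^(3/2)) = 15166 + 25/((½)^(3/2)) = 15166 + 25/((√2/4)) = 15166 + 25*(2*√2) = 15166 + 50*√2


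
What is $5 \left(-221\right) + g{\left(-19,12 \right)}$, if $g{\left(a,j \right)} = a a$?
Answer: $-744$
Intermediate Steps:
$g{\left(a,j \right)} = a^{2}$
$5 \left(-221\right) + g{\left(-19,12 \right)} = 5 \left(-221\right) + \left(-19\right)^{2} = -1105 + 361 = -744$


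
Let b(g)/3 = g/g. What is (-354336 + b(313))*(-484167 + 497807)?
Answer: -4833102120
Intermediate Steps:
b(g) = 3 (b(g) = 3*(g/g) = 3*1 = 3)
(-354336 + b(313))*(-484167 + 497807) = (-354336 + 3)*(-484167 + 497807) = -354333*13640 = -4833102120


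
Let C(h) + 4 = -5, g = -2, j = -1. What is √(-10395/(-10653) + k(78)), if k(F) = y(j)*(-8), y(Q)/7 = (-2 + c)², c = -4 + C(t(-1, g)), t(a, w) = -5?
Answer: 9*I*√1961341585/3551 ≈ 112.25*I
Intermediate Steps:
C(h) = -9 (C(h) = -4 - 5 = -9)
c = -13 (c = -4 - 9 = -13)
y(Q) = 1575 (y(Q) = 7*(-2 - 13)² = 7*(-15)² = 7*225 = 1575)
k(F) = -12600 (k(F) = 1575*(-8) = -12600)
√(-10395/(-10653) + k(78)) = √(-10395/(-10653) - 12600) = √(-10395*(-1/10653) - 12600) = √(3465/3551 - 12600) = √(-44739135/3551) = 9*I*√1961341585/3551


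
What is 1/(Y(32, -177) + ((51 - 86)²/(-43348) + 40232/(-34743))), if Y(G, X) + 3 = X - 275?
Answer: -1506039564/687034538531 ≈ -0.0021921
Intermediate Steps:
Y(G, X) = -278 + X (Y(G, X) = -3 + (X - 275) = -3 + (-275 + X) = -278 + X)
1/(Y(32, -177) + ((51 - 86)²/(-43348) + 40232/(-34743))) = 1/((-278 - 177) + ((51 - 86)²/(-43348) + 40232/(-34743))) = 1/(-455 + ((-35)²*(-1/43348) + 40232*(-1/34743))) = 1/(-455 + (1225*(-1/43348) - 40232/34743)) = 1/(-455 + (-1225/43348 - 40232/34743)) = 1/(-455 - 1786536911/1506039564) = 1/(-687034538531/1506039564) = -1506039564/687034538531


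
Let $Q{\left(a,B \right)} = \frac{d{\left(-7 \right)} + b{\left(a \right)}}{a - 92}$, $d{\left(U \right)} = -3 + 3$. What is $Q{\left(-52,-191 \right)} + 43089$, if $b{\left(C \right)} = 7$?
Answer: $\frac{6204809}{144} \approx 43089.0$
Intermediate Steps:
$d{\left(U \right)} = 0$
$Q{\left(a,B \right)} = \frac{7}{-92 + a}$ ($Q{\left(a,B \right)} = \frac{0 + 7}{a - 92} = \frac{7}{-92 + a}$)
$Q{\left(-52,-191 \right)} + 43089 = \frac{7}{-92 - 52} + 43089 = \frac{7}{-144} + 43089 = 7 \left(- \frac{1}{144}\right) + 43089 = - \frac{7}{144} + 43089 = \frac{6204809}{144}$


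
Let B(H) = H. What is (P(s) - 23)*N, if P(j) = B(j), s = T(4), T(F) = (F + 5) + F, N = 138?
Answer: -1380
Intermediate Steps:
T(F) = 5 + 2*F (T(F) = (5 + F) + F = 5 + 2*F)
s = 13 (s = 5 + 2*4 = 5 + 8 = 13)
P(j) = j
(P(s) - 23)*N = (13 - 23)*138 = -10*138 = -1380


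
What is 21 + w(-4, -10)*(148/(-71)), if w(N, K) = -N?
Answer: 899/71 ≈ 12.662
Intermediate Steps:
21 + w(-4, -10)*(148/(-71)) = 21 + (-1*(-4))*(148/(-71)) = 21 + 4*(148*(-1/71)) = 21 + 4*(-148/71) = 21 - 592/71 = 899/71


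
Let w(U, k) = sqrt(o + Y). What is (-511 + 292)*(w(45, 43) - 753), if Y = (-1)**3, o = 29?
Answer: 164907 - 438*sqrt(7) ≈ 1.6375e+5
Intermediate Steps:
Y = -1
w(U, k) = 2*sqrt(7) (w(U, k) = sqrt(29 - 1) = sqrt(28) = 2*sqrt(7))
(-511 + 292)*(w(45, 43) - 753) = (-511 + 292)*(2*sqrt(7) - 753) = -219*(-753 + 2*sqrt(7)) = 164907 - 438*sqrt(7)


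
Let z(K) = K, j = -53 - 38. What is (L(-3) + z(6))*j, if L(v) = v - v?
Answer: -546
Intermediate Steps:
j = -91
L(v) = 0
(L(-3) + z(6))*j = (0 + 6)*(-91) = 6*(-91) = -546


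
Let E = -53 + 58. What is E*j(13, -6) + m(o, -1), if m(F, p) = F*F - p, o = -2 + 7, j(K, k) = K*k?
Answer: -364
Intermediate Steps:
o = 5
m(F, p) = F² - p
E = 5
E*j(13, -6) + m(o, -1) = 5*(13*(-6)) + (5² - 1*(-1)) = 5*(-78) + (25 + 1) = -390 + 26 = -364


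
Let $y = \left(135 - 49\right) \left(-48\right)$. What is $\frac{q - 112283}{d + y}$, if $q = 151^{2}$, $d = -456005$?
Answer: $\frac{89482}{460133} \approx 0.19447$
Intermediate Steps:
$y = -4128$ ($y = 86 \left(-48\right) = -4128$)
$q = 22801$
$\frac{q - 112283}{d + y} = \frac{22801 - 112283}{-456005 - 4128} = - \frac{89482}{-460133} = \left(-89482\right) \left(- \frac{1}{460133}\right) = \frac{89482}{460133}$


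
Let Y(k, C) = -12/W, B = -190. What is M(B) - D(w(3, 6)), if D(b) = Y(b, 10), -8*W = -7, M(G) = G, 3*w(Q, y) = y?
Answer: -1234/7 ≈ -176.29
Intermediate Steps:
w(Q, y) = y/3
W = 7/8 (W = -1/8*(-7) = 7/8 ≈ 0.87500)
Y(k, C) = -96/7 (Y(k, C) = -12/7/8 = -12*8/7 = -96/7)
D(b) = -96/7
M(B) - D(w(3, 6)) = -190 - 1*(-96/7) = -190 + 96/7 = -1234/7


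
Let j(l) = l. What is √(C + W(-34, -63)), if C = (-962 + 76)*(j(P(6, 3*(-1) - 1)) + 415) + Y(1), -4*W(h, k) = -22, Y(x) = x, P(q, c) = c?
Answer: I*√1456558/2 ≈ 603.44*I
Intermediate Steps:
W(h, k) = 11/2 (W(h, k) = -¼*(-22) = 11/2)
C = -364145 (C = (-962 + 76)*((3*(-1) - 1) + 415) + 1 = -886*((-3 - 1) + 415) + 1 = -886*(-4 + 415) + 1 = -886*411 + 1 = -364146 + 1 = -364145)
√(C + W(-34, -63)) = √(-364145 + 11/2) = √(-728279/2) = I*√1456558/2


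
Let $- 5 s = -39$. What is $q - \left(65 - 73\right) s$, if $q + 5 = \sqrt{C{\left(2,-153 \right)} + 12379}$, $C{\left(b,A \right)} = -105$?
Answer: $\frac{287}{5} + 19 \sqrt{34} \approx 168.19$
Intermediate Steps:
$s = \frac{39}{5}$ ($s = \left(- \frac{1}{5}\right) \left(-39\right) = \frac{39}{5} \approx 7.8$)
$q = -5 + 19 \sqrt{34}$ ($q = -5 + \sqrt{-105 + 12379} = -5 + \sqrt{12274} = -5 + 19 \sqrt{34} \approx 105.79$)
$q - \left(65 - 73\right) s = \left(-5 + 19 \sqrt{34}\right) - \left(65 - 73\right) \frac{39}{5} = \left(-5 + 19 \sqrt{34}\right) - \left(-8\right) \frac{39}{5} = \left(-5 + 19 \sqrt{34}\right) - - \frac{312}{5} = \left(-5 + 19 \sqrt{34}\right) + \frac{312}{5} = \frac{287}{5} + 19 \sqrt{34}$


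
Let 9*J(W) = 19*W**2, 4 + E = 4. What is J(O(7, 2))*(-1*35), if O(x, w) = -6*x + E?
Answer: -130340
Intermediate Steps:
E = 0 (E = -4 + 4 = 0)
O(x, w) = -6*x (O(x, w) = -6*x + 0 = -6*x)
J(W) = 19*W**2/9 (J(W) = (19*W**2)/9 = 19*W**2/9)
J(O(7, 2))*(-1*35) = (19*(-6*7)**2/9)*(-1*35) = ((19/9)*(-42)**2)*(-35) = ((19/9)*1764)*(-35) = 3724*(-35) = -130340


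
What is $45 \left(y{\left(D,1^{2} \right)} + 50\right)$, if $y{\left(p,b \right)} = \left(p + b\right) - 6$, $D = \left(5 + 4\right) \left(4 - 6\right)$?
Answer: $1215$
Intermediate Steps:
$D = -18$ ($D = 9 \left(-2\right) = -18$)
$y{\left(p,b \right)} = -6 + b + p$ ($y{\left(p,b \right)} = \left(b + p\right) - 6 = -6 + b + p$)
$45 \left(y{\left(D,1^{2} \right)} + 50\right) = 45 \left(\left(-6 + 1^{2} - 18\right) + 50\right) = 45 \left(\left(-6 + 1 - 18\right) + 50\right) = 45 \left(-23 + 50\right) = 45 \cdot 27 = 1215$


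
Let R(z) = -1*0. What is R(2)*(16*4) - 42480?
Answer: -42480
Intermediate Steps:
R(z) = 0
R(2)*(16*4) - 42480 = 0*(16*4) - 42480 = 0*64 - 42480 = 0 - 42480 = -42480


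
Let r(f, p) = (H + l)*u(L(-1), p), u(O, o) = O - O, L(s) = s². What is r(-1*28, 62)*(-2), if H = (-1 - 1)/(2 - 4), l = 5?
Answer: 0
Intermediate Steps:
u(O, o) = 0
H = 1 (H = -2/(-2) = -2*(-½) = 1)
r(f, p) = 0 (r(f, p) = (1 + 5)*0 = 6*0 = 0)
r(-1*28, 62)*(-2) = 0*(-2) = 0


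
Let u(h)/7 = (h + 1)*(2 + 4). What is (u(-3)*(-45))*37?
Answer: 139860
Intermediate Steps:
u(h) = 42 + 42*h (u(h) = 7*((h + 1)*(2 + 4)) = 7*((1 + h)*6) = 7*(6 + 6*h) = 42 + 42*h)
(u(-3)*(-45))*37 = ((42 + 42*(-3))*(-45))*37 = ((42 - 126)*(-45))*37 = -84*(-45)*37 = 3780*37 = 139860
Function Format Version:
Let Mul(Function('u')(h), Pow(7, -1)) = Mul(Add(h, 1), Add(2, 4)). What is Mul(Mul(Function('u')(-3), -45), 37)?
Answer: 139860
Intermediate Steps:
Function('u')(h) = Add(42, Mul(42, h)) (Function('u')(h) = Mul(7, Mul(Add(h, 1), Add(2, 4))) = Mul(7, Mul(Add(1, h), 6)) = Mul(7, Add(6, Mul(6, h))) = Add(42, Mul(42, h)))
Mul(Mul(Function('u')(-3), -45), 37) = Mul(Mul(Add(42, Mul(42, -3)), -45), 37) = Mul(Mul(Add(42, -126), -45), 37) = Mul(Mul(-84, -45), 37) = Mul(3780, 37) = 139860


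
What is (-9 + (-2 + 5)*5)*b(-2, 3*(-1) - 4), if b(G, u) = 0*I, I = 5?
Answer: 0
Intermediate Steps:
b(G, u) = 0 (b(G, u) = 0*5 = 0)
(-9 + (-2 + 5)*5)*b(-2, 3*(-1) - 4) = (-9 + (-2 + 5)*5)*0 = (-9 + 3*5)*0 = (-9 + 15)*0 = 6*0 = 0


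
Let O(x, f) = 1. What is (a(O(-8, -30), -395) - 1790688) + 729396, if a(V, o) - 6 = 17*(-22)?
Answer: -1061660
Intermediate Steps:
a(V, o) = -368 (a(V, o) = 6 + 17*(-22) = 6 - 374 = -368)
(a(O(-8, -30), -395) - 1790688) + 729396 = (-368 - 1790688) + 729396 = -1791056 + 729396 = -1061660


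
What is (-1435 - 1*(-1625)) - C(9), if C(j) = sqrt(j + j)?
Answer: 190 - 3*sqrt(2) ≈ 185.76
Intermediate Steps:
C(j) = sqrt(2)*sqrt(j) (C(j) = sqrt(2*j) = sqrt(2)*sqrt(j))
(-1435 - 1*(-1625)) - C(9) = (-1435 - 1*(-1625)) - sqrt(2)*sqrt(9) = (-1435 + 1625) - sqrt(2)*3 = 190 - 3*sqrt(2)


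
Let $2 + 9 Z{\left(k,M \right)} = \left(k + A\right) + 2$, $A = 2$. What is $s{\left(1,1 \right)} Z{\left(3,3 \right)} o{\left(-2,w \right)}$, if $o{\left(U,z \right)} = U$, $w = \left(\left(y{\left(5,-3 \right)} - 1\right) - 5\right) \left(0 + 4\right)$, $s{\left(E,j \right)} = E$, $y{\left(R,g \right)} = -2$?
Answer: $- \frac{10}{9} \approx -1.1111$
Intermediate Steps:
$Z{\left(k,M \right)} = \frac{2}{9} + \frac{k}{9}$ ($Z{\left(k,M \right)} = - \frac{2}{9} + \frac{\left(k + 2\right) + 2}{9} = - \frac{2}{9} + \frac{\left(2 + k\right) + 2}{9} = - \frac{2}{9} + \frac{4 + k}{9} = - \frac{2}{9} + \left(\frac{4}{9} + \frac{k}{9}\right) = \frac{2}{9} + \frac{k}{9}$)
$w = -32$ ($w = \left(\left(-2 - 1\right) - 5\right) \left(0 + 4\right) = \left(-3 - 5\right) 4 = \left(-8\right) 4 = -32$)
$s{\left(1,1 \right)} Z{\left(3,3 \right)} o{\left(-2,w \right)} = 1 \left(\frac{2}{9} + \frac{1}{9} \cdot 3\right) \left(-2\right) = 1 \left(\frac{2}{9} + \frac{1}{3}\right) \left(-2\right) = 1 \cdot \frac{5}{9} \left(-2\right) = \frac{5}{9} \left(-2\right) = - \frac{10}{9}$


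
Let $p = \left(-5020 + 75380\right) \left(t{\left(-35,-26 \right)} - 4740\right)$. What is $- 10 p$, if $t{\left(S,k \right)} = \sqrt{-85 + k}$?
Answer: $3335064000 - 703600 i \sqrt{111} \approx 3.3351 \cdot 10^{9} - 7.4129 \cdot 10^{6} i$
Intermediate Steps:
$p = -333506400 + 70360 i \sqrt{111}$ ($p = \left(-5020 + 75380\right) \left(\sqrt{-85 - 26} - 4740\right) = 70360 \left(\sqrt{-111} - 4740\right) = 70360 \left(i \sqrt{111} - 4740\right) = 70360 \left(-4740 + i \sqrt{111}\right) = -333506400 + 70360 i \sqrt{111} \approx -3.3351 \cdot 10^{8} + 7.4129 \cdot 10^{5} i$)
$- 10 p = - 10 \left(-333506400 + 70360 i \sqrt{111}\right) = 3335064000 - 703600 i \sqrt{111}$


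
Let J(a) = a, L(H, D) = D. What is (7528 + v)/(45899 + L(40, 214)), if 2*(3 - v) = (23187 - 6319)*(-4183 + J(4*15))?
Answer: 34780913/46113 ≈ 754.25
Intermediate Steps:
v = 34773385 (v = 3 - (23187 - 6319)*(-4183 + 4*15)/2 = 3 - 8434*(-4183 + 60) = 3 - 8434*(-4123) = 3 - ½*(-69546764) = 3 + 34773382 = 34773385)
(7528 + v)/(45899 + L(40, 214)) = (7528 + 34773385)/(45899 + 214) = 34780913/46113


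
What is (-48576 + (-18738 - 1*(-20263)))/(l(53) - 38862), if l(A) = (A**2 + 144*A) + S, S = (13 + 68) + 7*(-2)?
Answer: 47051/28354 ≈ 1.6594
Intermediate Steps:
S = 67 (S = 81 - 14 = 67)
l(A) = 67 + A**2 + 144*A (l(A) = (A**2 + 144*A) + 67 = 67 + A**2 + 144*A)
(-48576 + (-18738 - 1*(-20263)))/(l(53) - 38862) = (-48576 + (-18738 - 1*(-20263)))/((67 + 53**2 + 144*53) - 38862) = (-48576 + (-18738 + 20263))/((67 + 2809 + 7632) - 38862) = (-48576 + 1525)/(10508 - 38862) = -47051/(-28354) = -47051*(-1/28354) = 47051/28354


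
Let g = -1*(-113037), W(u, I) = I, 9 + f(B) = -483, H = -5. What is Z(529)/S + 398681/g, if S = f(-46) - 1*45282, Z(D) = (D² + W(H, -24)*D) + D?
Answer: -2001306974/862359273 ≈ -2.3207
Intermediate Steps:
f(B) = -492 (f(B) = -9 - 483 = -492)
Z(D) = D² - 23*D (Z(D) = (D² - 24*D) + D = D² - 23*D)
g = 113037
S = -45774 (S = -492 - 1*45282 = -492 - 45282 = -45774)
Z(529)/S + 398681/g = (529*(-23 + 529))/(-45774) + 398681/113037 = (529*506)*(-1/45774) + 398681*(1/113037) = 267674*(-1/45774) + 398681/113037 = -133837/22887 + 398681/113037 = -2001306974/862359273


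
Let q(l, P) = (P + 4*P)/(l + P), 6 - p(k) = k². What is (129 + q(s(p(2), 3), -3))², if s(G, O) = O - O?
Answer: 17956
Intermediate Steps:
p(k) = 6 - k²
s(G, O) = 0
q(l, P) = 5*P/(P + l) (q(l, P) = (5*P)/(P + l) = 5*P/(P + l))
(129 + q(s(p(2), 3), -3))² = (129 + 5*(-3)/(-3 + 0))² = (129 + 5*(-3)/(-3))² = (129 + 5*(-3)*(-⅓))² = (129 + 5)² = 134² = 17956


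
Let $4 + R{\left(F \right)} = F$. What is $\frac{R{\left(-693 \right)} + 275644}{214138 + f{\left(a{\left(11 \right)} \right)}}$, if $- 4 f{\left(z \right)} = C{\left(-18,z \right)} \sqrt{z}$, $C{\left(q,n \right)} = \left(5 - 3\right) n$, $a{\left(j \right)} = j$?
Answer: $\frac{235506402744}{183420330845} + \frac{6048834 \sqrt{11}}{183420330845} \approx 1.2841$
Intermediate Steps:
$R{\left(F \right)} = -4 + F$
$C{\left(q,n \right)} = 2 n$
$f{\left(z \right)} = - \frac{z^{\frac{3}{2}}}{2}$ ($f{\left(z \right)} = - \frac{2 z \sqrt{z}}{4} = - \frac{2 z^{\frac{3}{2}}}{4} = - \frac{z^{\frac{3}{2}}}{2}$)
$\frac{R{\left(-693 \right)} + 275644}{214138 + f{\left(a{\left(11 \right)} \right)}} = \frac{\left(-4 - 693\right) + 275644}{214138 - \frac{11^{\frac{3}{2}}}{2}} = \frac{-697 + 275644}{214138 - \frac{11 \sqrt{11}}{2}} = \frac{274947}{214138 - \frac{11 \sqrt{11}}{2}}$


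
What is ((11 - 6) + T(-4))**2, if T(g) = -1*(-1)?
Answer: 36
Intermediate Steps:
T(g) = 1
((11 - 6) + T(-4))**2 = ((11 - 6) + 1)**2 = (5 + 1)**2 = 6**2 = 36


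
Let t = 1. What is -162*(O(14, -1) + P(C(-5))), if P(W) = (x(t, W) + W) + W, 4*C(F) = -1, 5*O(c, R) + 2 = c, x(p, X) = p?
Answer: -2349/5 ≈ -469.80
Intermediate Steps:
O(c, R) = -⅖ + c/5
C(F) = -¼ (C(F) = (¼)*(-1) = -¼)
P(W) = 1 + 2*W (P(W) = (1 + W) + W = 1 + 2*W)
-162*(O(14, -1) + P(C(-5))) = -162*((-⅖ + (⅕)*14) + (1 + 2*(-¼))) = -162*((-⅖ + 14/5) + (1 - ½)) = -162*(12/5 + ½) = -162*29/10 = -2349/5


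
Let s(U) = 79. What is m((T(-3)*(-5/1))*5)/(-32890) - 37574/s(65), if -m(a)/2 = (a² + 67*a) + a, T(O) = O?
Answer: -863017/1817 ≈ -474.97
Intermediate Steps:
m(a) = -136*a - 2*a² (m(a) = -2*((a² + 67*a) + a) = -2*(a² + 68*a) = -136*a - 2*a²)
m((T(-3)*(-5/1))*5)/(-32890) - 37574/s(65) = -2*-(-15)/1*5*(68 - (-15)/1*5)/(-32890) - 37574/79 = -2*-(-15)*5*(68 - (-15)*5)*(-1/32890) - 37574*1/79 = -2*-3*(-5)*5*(68 - 3*(-5)*5)*(-1/32890) - 37574/79 = -2*15*5*(68 + 15*5)*(-1/32890) - 37574/79 = -2*75*(68 + 75)*(-1/32890) - 37574/79 = -2*75*143*(-1/32890) - 37574/79 = -21450*(-1/32890) - 37574/79 = 15/23 - 37574/79 = -863017/1817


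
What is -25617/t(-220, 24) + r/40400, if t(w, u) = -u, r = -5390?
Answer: 538957/505 ≈ 1067.2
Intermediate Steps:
-25617/t(-220, 24) + r/40400 = -25617/((-1*24)) - 5390/40400 = -25617/(-24) - 5390*1/40400 = -25617*(-1/24) - 539/4040 = 8539/8 - 539/4040 = 538957/505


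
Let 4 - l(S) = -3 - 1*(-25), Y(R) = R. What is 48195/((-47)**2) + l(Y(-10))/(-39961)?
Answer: 1925960157/88273849 ≈ 21.818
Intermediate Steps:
l(S) = -18 (l(S) = 4 - (-3 - 1*(-25)) = 4 - (-3 + 25) = 4 - 1*22 = 4 - 22 = -18)
48195/((-47)**2) + l(Y(-10))/(-39961) = 48195/((-47)**2) - 18/(-39961) = 48195/2209 - 18*(-1/39961) = 48195*(1/2209) + 18/39961 = 48195/2209 + 18/39961 = 1925960157/88273849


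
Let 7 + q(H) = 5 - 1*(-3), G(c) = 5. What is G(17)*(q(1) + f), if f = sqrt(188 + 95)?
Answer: 5 + 5*sqrt(283) ≈ 89.113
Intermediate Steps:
f = sqrt(283) ≈ 16.823
q(H) = 1 (q(H) = -7 + (5 - 1*(-3)) = -7 + (5 + 3) = -7 + 8 = 1)
G(17)*(q(1) + f) = 5*(1 + sqrt(283)) = 5 + 5*sqrt(283)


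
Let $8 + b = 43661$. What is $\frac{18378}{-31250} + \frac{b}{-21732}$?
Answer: $- \frac{293924491}{113187500} \approx -2.5968$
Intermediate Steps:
$b = 43653$ ($b = -8 + 43661 = 43653$)
$\frac{18378}{-31250} + \frac{b}{-21732} = \frac{18378}{-31250} + \frac{43653}{-21732} = 18378 \left(- \frac{1}{31250}\right) + 43653 \left(- \frac{1}{21732}\right) = - \frac{9189}{15625} - \frac{14551}{7244} = - \frac{293924491}{113187500}$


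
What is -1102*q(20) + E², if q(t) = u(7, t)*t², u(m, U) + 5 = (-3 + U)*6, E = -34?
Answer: -42756444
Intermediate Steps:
u(m, U) = -23 + 6*U (u(m, U) = -5 + (-3 + U)*6 = -5 + (-18 + 6*U) = -23 + 6*U)
q(t) = t²*(-23 + 6*t) (q(t) = (-23 + 6*t)*t² = t²*(-23 + 6*t))
-1102*q(20) + E² = -1102*20²*(-23 + 6*20) + (-34)² = -440800*(-23 + 120) + 1156 = -440800*97 + 1156 = -1102*38800 + 1156 = -42757600 + 1156 = -42756444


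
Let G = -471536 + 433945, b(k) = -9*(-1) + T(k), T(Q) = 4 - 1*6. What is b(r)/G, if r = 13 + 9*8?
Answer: -7/37591 ≈ -0.00018621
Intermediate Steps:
T(Q) = -2 (T(Q) = 4 - 6 = -2)
r = 85 (r = 13 + 72 = 85)
b(k) = 7 (b(k) = -9*(-1) - 2 = 9 - 2 = 7)
G = -37591
b(r)/G = 7/(-37591) = 7*(-1/37591) = -7/37591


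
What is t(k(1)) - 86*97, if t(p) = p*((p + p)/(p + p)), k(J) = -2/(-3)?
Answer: -25024/3 ≈ -8341.3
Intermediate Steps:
k(J) = ⅔ (k(J) = -2*(-⅓) = ⅔)
t(p) = p (t(p) = p*((2*p)/((2*p))) = p*((2*p)*(1/(2*p))) = p*1 = p)
t(k(1)) - 86*97 = ⅔ - 86*97 = ⅔ - 8342 = -25024/3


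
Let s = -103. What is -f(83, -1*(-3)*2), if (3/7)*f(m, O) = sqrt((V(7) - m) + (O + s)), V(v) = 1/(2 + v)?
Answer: -7*I*sqrt(1619)/9 ≈ -31.295*I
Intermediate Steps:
f(m, O) = 7*sqrt(-926/9 + O - m)/3 (f(m, O) = 7*sqrt((1/(2 + 7) - m) + (O - 103))/3 = 7*sqrt((1/9 - m) + (-103 + O))/3 = 7*sqrt(-926/9 + O - m)/3)
-f(83, -1*(-3)*2) = -7*sqrt(-926 - 9*83 + 9*(-1*(-3)*2))/9 = -7*sqrt(-926 - 747 + 9*(3*2))/9 = -7*sqrt(-926 - 747 + 9*6)/9 = -7*sqrt(-926 - 747 + 54)/9 = -7*sqrt(-1619)/9 = -7*I*sqrt(1619)/9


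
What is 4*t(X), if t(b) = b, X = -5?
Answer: -20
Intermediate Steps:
4*t(X) = 4*(-5) = -20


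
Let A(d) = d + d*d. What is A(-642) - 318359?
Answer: 93163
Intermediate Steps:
A(d) = d + d**2
A(-642) - 318359 = -642*(1 - 642) - 318359 = -642*(-641) - 318359 = 411522 - 318359 = 93163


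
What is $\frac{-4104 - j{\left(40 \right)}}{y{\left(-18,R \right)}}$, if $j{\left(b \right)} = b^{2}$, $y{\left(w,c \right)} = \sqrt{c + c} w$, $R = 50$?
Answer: $\frac{1426}{45} \approx 31.689$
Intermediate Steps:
$y{\left(w,c \right)} = w \sqrt{2} \sqrt{c}$ ($y{\left(w,c \right)} = \sqrt{2 c} w = \sqrt{2} \sqrt{c} w = w \sqrt{2} \sqrt{c}$)
$\frac{-4104 - j{\left(40 \right)}}{y{\left(-18,R \right)}} = \frac{-4104 - 40^{2}}{\left(-18\right) \sqrt{2} \sqrt{50}} = \frac{-4104 - 1600}{\left(-18\right) \sqrt{2} \cdot 5 \sqrt{2}} = \frac{-4104 - 1600}{-180} = \left(-5704\right) \left(- \frac{1}{180}\right) = \frac{1426}{45}$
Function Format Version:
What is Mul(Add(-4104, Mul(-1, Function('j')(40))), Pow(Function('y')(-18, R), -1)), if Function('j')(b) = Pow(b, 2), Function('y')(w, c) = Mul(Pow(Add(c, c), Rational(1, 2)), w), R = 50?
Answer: Rational(1426, 45) ≈ 31.689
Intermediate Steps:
Function('y')(w, c) = Mul(w, Pow(2, Rational(1, 2)), Pow(c, Rational(1, 2))) (Function('y')(w, c) = Mul(Pow(Mul(2, c), Rational(1, 2)), w) = Mul(Mul(Pow(2, Rational(1, 2)), Pow(c, Rational(1, 2))), w) = Mul(w, Pow(2, Rational(1, 2)), Pow(c, Rational(1, 2))))
Mul(Add(-4104, Mul(-1, Function('j')(40))), Pow(Function('y')(-18, R), -1)) = Mul(Add(-4104, Mul(-1, Pow(40, 2))), Pow(Mul(-18, Pow(2, Rational(1, 2)), Pow(50, Rational(1, 2))), -1)) = Mul(Add(-4104, Mul(-1, 1600)), Pow(Mul(-18, Pow(2, Rational(1, 2)), Mul(5, Pow(2, Rational(1, 2)))), -1)) = Mul(Add(-4104, -1600), Pow(-180, -1)) = Mul(-5704, Rational(-1, 180)) = Rational(1426, 45)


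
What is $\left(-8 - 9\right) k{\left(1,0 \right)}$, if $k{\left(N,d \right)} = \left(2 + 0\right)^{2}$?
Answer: $-68$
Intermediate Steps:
$k{\left(N,d \right)} = 4$ ($k{\left(N,d \right)} = 2^{2} = 4$)
$\left(-8 - 9\right) k{\left(1,0 \right)} = \left(-8 - 9\right) 4 = \left(-17\right) 4 = -68$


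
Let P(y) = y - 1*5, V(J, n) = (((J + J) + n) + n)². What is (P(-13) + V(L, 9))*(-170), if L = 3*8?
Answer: -737460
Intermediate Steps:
L = 24
V(J, n) = (2*J + 2*n)² (V(J, n) = ((2*J + n) + n)² = ((n + 2*J) + n)² = (2*J + 2*n)²)
P(y) = -5 + y (P(y) = y - 5 = -5 + y)
(P(-13) + V(L, 9))*(-170) = ((-5 - 13) + 4*(24 + 9)²)*(-170) = (-18 + 4*33²)*(-170) = (-18 + 4*1089)*(-170) = (-18 + 4356)*(-170) = 4338*(-170) = -737460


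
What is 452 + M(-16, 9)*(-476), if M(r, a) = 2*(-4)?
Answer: 4260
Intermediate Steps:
M(r, a) = -8
452 + M(-16, 9)*(-476) = 452 - 8*(-476) = 452 + 3808 = 4260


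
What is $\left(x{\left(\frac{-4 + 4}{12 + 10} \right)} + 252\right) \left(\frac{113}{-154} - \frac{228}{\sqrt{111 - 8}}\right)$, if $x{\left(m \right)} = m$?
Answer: $- \frac{2034}{11} - \frac{57456 \sqrt{103}}{103} \approx -5846.2$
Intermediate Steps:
$\left(x{\left(\frac{-4 + 4}{12 + 10} \right)} + 252\right) \left(\frac{113}{-154} - \frac{228}{\sqrt{111 - 8}}\right) = \left(\frac{-4 + 4}{12 + 10} + 252\right) \left(\frac{113}{-154} - \frac{228}{\sqrt{111 - 8}}\right) = \left(\frac{0}{22} + 252\right) \left(113 \left(- \frac{1}{154}\right) - \frac{228}{\sqrt{103}}\right) = \left(0 \cdot \frac{1}{22} + 252\right) \left(- \frac{113}{154} - 228 \frac{\sqrt{103}}{103}\right) = \left(0 + 252\right) \left(- \frac{113}{154} - \frac{228 \sqrt{103}}{103}\right) = 252 \left(- \frac{113}{154} - \frac{228 \sqrt{103}}{103}\right) = - \frac{2034}{11} - \frac{57456 \sqrt{103}}{103}$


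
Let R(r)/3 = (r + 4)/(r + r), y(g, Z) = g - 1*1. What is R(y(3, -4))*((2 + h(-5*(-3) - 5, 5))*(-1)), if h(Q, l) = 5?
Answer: -63/2 ≈ -31.500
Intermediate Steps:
y(g, Z) = -1 + g (y(g, Z) = g - 1 = -1 + g)
R(r) = 3*(4 + r)/(2*r) (R(r) = 3*((r + 4)/(r + r)) = 3*((4 + r)/((2*r))) = 3*((4 + r)*(1/(2*r))) = 3*((4 + r)/(2*r)) = 3*(4 + r)/(2*r))
R(y(3, -4))*((2 + h(-5*(-3) - 5, 5))*(-1)) = (3/2 + 6/(-1 + 3))*((2 + 5)*(-1)) = (3/2 + 6/2)*(7*(-1)) = (3/2 + 6*(1/2))*(-7) = (3/2 + 3)*(-7) = (9/2)*(-7) = -63/2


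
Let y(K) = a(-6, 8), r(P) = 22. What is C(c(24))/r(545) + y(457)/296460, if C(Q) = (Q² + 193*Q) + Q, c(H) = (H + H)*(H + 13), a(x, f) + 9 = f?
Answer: 518615265589/3261060 ≈ 1.5903e+5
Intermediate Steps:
a(x, f) = -9 + f
c(H) = 2*H*(13 + H) (c(H) = (2*H)*(13 + H) = 2*H*(13 + H))
y(K) = -1 (y(K) = -9 + 8 = -1)
C(Q) = Q² + 194*Q
C(c(24))/r(545) + y(457)/296460 = ((2*24*(13 + 24))*(194 + 2*24*(13 + 24)))/22 - 1/296460 = ((2*24*37)*(194 + 2*24*37))*(1/22) - 1*1/296460 = (1776*(194 + 1776))*(1/22) - 1/296460 = (1776*1970)*(1/22) - 1/296460 = 3498720*(1/22) - 1/296460 = 1749360/11 - 1/296460 = 518615265589/3261060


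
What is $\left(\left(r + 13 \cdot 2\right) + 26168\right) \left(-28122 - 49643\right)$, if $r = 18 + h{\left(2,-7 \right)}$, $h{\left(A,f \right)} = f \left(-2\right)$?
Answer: $-2039464890$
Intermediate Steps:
$h{\left(A,f \right)} = - 2 f$
$r = 32$ ($r = 18 - -14 = 18 + 14 = 32$)
$\left(\left(r + 13 \cdot 2\right) + 26168\right) \left(-28122 - 49643\right) = \left(\left(32 + 13 \cdot 2\right) + 26168\right) \left(-28122 - 49643\right) = \left(\left(32 + 26\right) + 26168\right) \left(-77765\right) = \left(58 + 26168\right) \left(-77765\right) = 26226 \left(-77765\right) = -2039464890$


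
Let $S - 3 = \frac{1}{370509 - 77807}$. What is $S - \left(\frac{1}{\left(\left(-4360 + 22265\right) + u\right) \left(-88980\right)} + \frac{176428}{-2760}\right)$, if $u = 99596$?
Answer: $\frac{471046884825085205}{7038619527825108} \approx 66.923$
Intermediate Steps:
$S = \frac{878107}{292702}$ ($S = 3 + \frac{1}{370509 - 77807} = 3 + \frac{1}{292702} = \frac{878107}{292702} \approx 3.0$)
$S - \left(\frac{1}{\left(\left(-4360 + 22265\right) + u\right) \left(-88980\right)} + \frac{176428}{-2760}\right) = \frac{878107}{292702} - \left(\frac{1}{\left(\left(-4360 + 22265\right) + 99596\right) \left(-88980\right)} + \frac{176428}{-2760}\right) = \frac{878107}{292702} - \left(\frac{1}{17905 + 99596} \left(- \frac{1}{88980}\right) + 176428 \left(- \frac{1}{2760}\right)\right) = \frac{878107}{292702} - \left(\frac{1}{117501} \left(- \frac{1}{88980}\right) - \frac{44107}{690}\right) = \frac{878107}{292702} - \left(- \frac{1}{10455238980} - \frac{44107}{690}\right) = \frac{878107}{292702} - - \frac{3074328171277}{48094099308} = \frac{878107}{292702} + \frac{3074328171277}{48094099308} = \frac{471046884825085205}{7038619527825108}$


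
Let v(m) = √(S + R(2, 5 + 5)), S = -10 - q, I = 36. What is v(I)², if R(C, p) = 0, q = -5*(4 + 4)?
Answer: 30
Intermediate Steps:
q = -40 (q = -5*8 = -40)
S = 30 (S = -10 - 1*(-40) = -10 + 40 = 30)
v(m) = √30 (v(m) = √(30 + 0) = √30)
v(I)² = (√30)² = 30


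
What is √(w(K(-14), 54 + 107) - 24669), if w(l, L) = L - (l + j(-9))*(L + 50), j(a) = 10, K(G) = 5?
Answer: I*√27673 ≈ 166.35*I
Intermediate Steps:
w(l, L) = L - (10 + l)*(50 + L) (w(l, L) = L - (l + 10)*(L + 50) = L - (10 + l)*(50 + L))
√(w(K(-14), 54 + 107) - 24669) = √((-500 - 50*5 - 9*(54 + 107) - 1*(54 + 107)*5) - 24669) = √((-500 - 250 - 9*161 - 1*161*5) - 24669) = √((-500 - 250 - 1449 - 805) - 24669) = √(-3004 - 24669) = √(-27673) = I*√27673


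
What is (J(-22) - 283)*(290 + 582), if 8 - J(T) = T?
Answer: -220616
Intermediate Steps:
J(T) = 8 - T
(J(-22) - 283)*(290 + 582) = ((8 - 1*(-22)) - 283)*(290 + 582) = ((8 + 22) - 283)*872 = (30 - 283)*872 = -253*872 = -220616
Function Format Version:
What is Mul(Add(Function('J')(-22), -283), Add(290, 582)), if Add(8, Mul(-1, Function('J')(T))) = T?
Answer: -220616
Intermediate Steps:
Function('J')(T) = Add(8, Mul(-1, T))
Mul(Add(Function('J')(-22), -283), Add(290, 582)) = Mul(Add(Add(8, Mul(-1, -22)), -283), Add(290, 582)) = Mul(Add(Add(8, 22), -283), 872) = Mul(Add(30, -283), 872) = Mul(-253, 872) = -220616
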